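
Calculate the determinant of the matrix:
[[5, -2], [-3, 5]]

For a 2×2 matrix [[a, b], [c, d]], det = ad - bc
det = (5)(5) - (-2)(-3) = 25 - 6 = 19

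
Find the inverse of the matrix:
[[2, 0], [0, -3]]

For [[a,b],[c,d]], inverse = (1/det)·[[d,-b],[-c,a]]
det = (2)(-3) - (0)(0) = -6 - 0 = -6
Inverse = (1/-6)·[[-3, 0], [0, 2]]
= [[1/2, 0], [0, -1/3]]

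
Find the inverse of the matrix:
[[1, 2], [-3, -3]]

For [[a,b],[c,d]], inverse = (1/det)·[[d,-b],[-c,a]]
det = (1)(-3) - (2)(-3) = -3 - -6 = 3
Inverse = (1/3)·[[-3, -2], [3, 1]]
= [[-1, -2/3], [1, 1/3]]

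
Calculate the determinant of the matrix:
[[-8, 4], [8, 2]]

For a 2×2 matrix [[a, b], [c, d]], det = ad - bc
det = (-8)(2) - (4)(8) = -16 - 32 = -48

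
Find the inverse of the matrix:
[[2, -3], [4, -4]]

For [[a,b],[c,d]], inverse = (1/det)·[[d,-b],[-c,a]]
det = (2)(-4) - (-3)(4) = -8 - -12 = 4
Inverse = (1/4)·[[-4, 3], [-4, 2]]
= [[-1, 3/4], [-1, 1/2]]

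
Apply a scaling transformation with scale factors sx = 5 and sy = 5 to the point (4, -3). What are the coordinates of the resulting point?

Scaling matrix:
[[5, 0], [0, 5]]
Result: (4 × 5, -3 × 5) = (20, -15)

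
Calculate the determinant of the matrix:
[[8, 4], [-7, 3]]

For a 2×2 matrix [[a, b], [c, d]], det = ad - bc
det = (8)(3) - (4)(-7) = 24 - -28 = 52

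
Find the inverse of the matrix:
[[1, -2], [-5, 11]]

For [[a,b],[c,d]], inverse = (1/det)·[[d,-b],[-c,a]]
det = (1)(11) - (-2)(-5) = 11 - 10 = 1
Inverse = [[11, 2], [5, 1]]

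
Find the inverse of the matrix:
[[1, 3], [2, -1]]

For [[a,b],[c,d]], inverse = (1/det)·[[d,-b],[-c,a]]
det = (1)(-1) - (3)(2) = -1 - 6 = -7
Inverse = (1/-7)·[[-1, -3], [-2, 1]]
= [[1/7, 3/7], [2/7, -1/7]]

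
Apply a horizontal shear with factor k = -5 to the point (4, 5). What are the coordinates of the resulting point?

Shear matrix for horizontal shear with factor k = -5:
[[1, -5], [0, 1]]
Result: (4, 5) → (-21, 5)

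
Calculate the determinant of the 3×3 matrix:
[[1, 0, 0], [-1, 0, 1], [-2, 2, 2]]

Expansion along first row:
det = 1·det([[0,1],[2,2]]) - 0·det([[-1,1],[-2,2]]) + 0·det([[-1,0],[-2,2]])
    = 1·(0·2 - 1·2) - 0·(-1·2 - 1·-2) + 0·(-1·2 - 0·-2)
    = 1·-2 - 0·0 + 0·-2
    = -2 + 0 + 0 = -2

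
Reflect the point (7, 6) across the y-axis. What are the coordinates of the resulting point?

Reflection across y-axis: (7, 6) → (-7, 6)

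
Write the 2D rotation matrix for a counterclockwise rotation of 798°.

Rotation matrix formula: [[cos θ, -sin θ], [sin θ, cos θ]]
For θ = 798°:
cos(798°) = 0.2079
sin(798°) = 0.9781
Result: [[0.2079, -0.9781], [0.9781, 0.2079]]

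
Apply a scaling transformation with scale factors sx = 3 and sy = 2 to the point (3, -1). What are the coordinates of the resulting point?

Scaling matrix:
[[3, 0], [0, 2]]
Result: (3 × 3, -1 × 2) = (9, -2)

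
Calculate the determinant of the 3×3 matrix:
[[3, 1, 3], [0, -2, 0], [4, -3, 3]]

Expansion along first row:
det = 3·det([[-2,0],[-3,3]]) - 1·det([[0,0],[4,3]]) + 3·det([[0,-2],[4,-3]])
    = 3·(-2·3 - 0·-3) - 1·(0·3 - 0·4) + 3·(0·-3 - -2·4)
    = 3·-6 - 1·0 + 3·8
    = -18 + 0 + 24 = 6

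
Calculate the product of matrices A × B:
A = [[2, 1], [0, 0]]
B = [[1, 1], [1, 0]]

Matrix multiplication:
C[0][0] = 2×1 + 1×1 = 3
C[0][1] = 2×1 + 1×0 = 2
C[1][0] = 0×1 + 0×1 = 0
C[1][1] = 0×1 + 0×0 = 0
Result: [[3, 2], [0, 0]]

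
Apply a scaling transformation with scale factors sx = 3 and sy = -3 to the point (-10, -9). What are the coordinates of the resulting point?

Scaling matrix:
[[3, 0], [0, -3]]
Result: (-10 × 3, -9 × -3) = (-30, 27)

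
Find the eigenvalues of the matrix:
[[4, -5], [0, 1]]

Characteristic equation: det(A - λI) = 0
λ² - (trace)λ + (det) = 0
trace = 4 + 1 = 5, det = (4)(1) - (-5)(0) = 4
λ² - (5)λ + (4) = 0
λ = (5 ± √((5)² - 4·(4))) / 2 = (5 ± √9) / 2
Solving: λ = 1, 4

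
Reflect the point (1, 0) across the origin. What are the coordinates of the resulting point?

Reflection across origin: (1, 0) → (-1, 0)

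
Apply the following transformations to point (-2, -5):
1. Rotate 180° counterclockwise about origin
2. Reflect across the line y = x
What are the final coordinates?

Step 1: Rotate 180° → (2, 5)
Step 2: Reflect across line y = x → (5, 2)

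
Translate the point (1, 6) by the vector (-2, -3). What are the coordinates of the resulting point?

Translation by (-2, -3) (homogeneous matrix [[1, 0, -2], [0, 1, -3], [0, 0, 1]]):
x' = 1 + -2 = -1
y' = 6 + -3 = 3
Result: (-1, 3)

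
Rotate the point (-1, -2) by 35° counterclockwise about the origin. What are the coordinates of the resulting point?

Rotation matrix for 35°: [[cos 35°, -sin 35°], [sin 35°, cos 35°]] ≈ [[0.819152, -0.573576], [0.573576, 0.819152]]
[[0.819152, -0.573576], [0.573576, 0.819152]] × [-1, -2]ᵀ ≈ [0.3280, -2.2119]ᵀ
Result: (0.3280, -2.2119)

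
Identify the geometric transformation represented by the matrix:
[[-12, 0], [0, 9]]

This matrix represents: non-uniform scaling by sx = -12, sy = 9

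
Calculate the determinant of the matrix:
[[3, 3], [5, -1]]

For a 2×2 matrix [[a, b], [c, d]], det = ad - bc
det = (3)(-1) - (3)(5) = -3 - 15 = -18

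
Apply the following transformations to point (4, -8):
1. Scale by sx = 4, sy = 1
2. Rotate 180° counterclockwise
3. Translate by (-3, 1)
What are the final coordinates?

Step 1: Scale → (16, -8)
Step 2: Rotate 180° → (-16, 8)
Step 3: Translate → (-19, 9)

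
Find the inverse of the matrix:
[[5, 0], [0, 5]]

For [[a,b],[c,d]], inverse = (1/det)·[[d,-b],[-c,a]]
det = (5)(5) - (0)(0) = 25 - 0 = 25
Inverse = (1/25)·[[5, 0], [0, 5]]
= [[1/5, 0], [0, 1/5]]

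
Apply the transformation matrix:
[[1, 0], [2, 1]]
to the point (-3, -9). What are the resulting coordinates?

Matrix multiplication:
[[1, 0], [2, 1]] × [-3, -9]ᵀ
= [(1)(-3) + (0)(-9), (2)(-3) + (1)(-9)]ᵀ
= [-3, -15]ᵀ
Result: (-3, -15)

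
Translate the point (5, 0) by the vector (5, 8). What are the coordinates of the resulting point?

Translation by (5, 8) (homogeneous matrix [[1, 0, 5], [0, 1, 8], [0, 0, 1]]):
x' = 5 + 5 = 10
y' = 0 + 8 = 8
Result: (10, 8)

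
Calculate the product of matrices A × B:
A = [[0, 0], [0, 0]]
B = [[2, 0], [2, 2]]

Matrix multiplication:
C[0][0] = 0×2 + 0×2 = 0
C[0][1] = 0×0 + 0×2 = 0
C[1][0] = 0×2 + 0×2 = 0
C[1][1] = 0×0 + 0×2 = 0
Result: [[0, 0], [0, 0]]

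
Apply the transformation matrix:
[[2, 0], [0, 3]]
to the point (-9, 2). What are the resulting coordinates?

Matrix multiplication:
[[2, 0], [0, 3]] × [-9, 2]ᵀ
= [(2)(-9) + (0)(2), (0)(-9) + (3)(2)]ᵀ
= [-18, 6]ᵀ
Result: (-18, 6)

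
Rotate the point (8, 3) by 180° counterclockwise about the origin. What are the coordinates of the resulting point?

Rotation matrix for 180°: [[cos 180°, -sin 180°], [sin 180°, cos 180°]] = [[-1, 0], [0, -1]]
[[-1, 0], [0, -1]] × [8, 3]ᵀ = [-8, -3]ᵀ
Result: (-8, -3)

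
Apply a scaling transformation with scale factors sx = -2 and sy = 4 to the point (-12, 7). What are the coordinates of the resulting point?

Scaling matrix:
[[-2, 0], [0, 4]]
Result: (-12 × -2, 7 × 4) = (24, 28)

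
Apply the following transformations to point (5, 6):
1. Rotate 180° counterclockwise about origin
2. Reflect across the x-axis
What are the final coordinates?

Step 1: Rotate 180° → (-5, -6)
Step 2: Reflect across x-axis → (-5, 6)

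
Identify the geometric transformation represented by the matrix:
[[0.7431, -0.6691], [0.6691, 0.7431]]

This matrix represents: rotation by 42° counterclockwise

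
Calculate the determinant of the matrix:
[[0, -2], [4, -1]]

For a 2×2 matrix [[a, b], [c, d]], det = ad - bc
det = (0)(-1) - (-2)(4) = 0 - -8 = 8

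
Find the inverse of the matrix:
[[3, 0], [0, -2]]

For [[a,b],[c,d]], inverse = (1/det)·[[d,-b],[-c,a]]
det = (3)(-2) - (0)(0) = -6 - 0 = -6
Inverse = (1/-6)·[[-2, 0], [0, 3]]
= [[1/3, 0], [0, -1/2]]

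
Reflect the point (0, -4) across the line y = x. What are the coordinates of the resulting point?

Reflection across line y = x: (0, -4) → (-4, 0)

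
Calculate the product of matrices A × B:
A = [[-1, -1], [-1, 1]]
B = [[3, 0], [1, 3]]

Matrix multiplication:
C[0][0] = -1×3 + -1×1 = -4
C[0][1] = -1×0 + -1×3 = -3
C[1][0] = -1×3 + 1×1 = -2
C[1][1] = -1×0 + 1×3 = 3
Result: [[-4, -3], [-2, 3]]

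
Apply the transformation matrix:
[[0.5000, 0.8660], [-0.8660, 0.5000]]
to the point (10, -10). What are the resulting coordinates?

Matrix multiplication:
[[0.5000, 0.8660], [-0.8660, 0.5000]] × [10, -10]ᵀ
= [(0.5000)(10) + (0.8660)(-10), (-0.8660)(10) + (0.5000)(-10)]ᵀ
= [-3.6600, -13.6600]ᵀ
Result: (-3.6600, -13.6600)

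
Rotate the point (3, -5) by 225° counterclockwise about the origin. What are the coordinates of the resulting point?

Rotation matrix for 225°: [[cos 225°, -sin 225°], [sin 225°, cos 225°]] ≈ [[-0.707107, 0.707107], [-0.707107, -0.707107]]
[[-0.707107, 0.707107], [-0.707107, -0.707107]] × [3, -5]ᵀ ≈ [-5.6569, 1.4142]ᵀ
Result: (-5.6569, 1.4142)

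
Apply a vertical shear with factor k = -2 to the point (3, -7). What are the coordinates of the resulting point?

Shear matrix for vertical shear with factor k = -2:
[[1, 0], [-2, 1]]
Result: (3, -7) → (3, -13)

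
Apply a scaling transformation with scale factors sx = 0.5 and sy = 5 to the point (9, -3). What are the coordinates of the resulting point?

Scaling matrix:
[[0.50, 0], [0, 5]]
Result: (9 × 0.5, -3 × 5) = (4.5, -15)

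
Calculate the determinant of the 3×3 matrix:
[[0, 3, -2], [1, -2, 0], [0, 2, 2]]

Expansion along first row:
det = 0·det([[-2,0],[2,2]]) - 3·det([[1,0],[0,2]]) + -2·det([[1,-2],[0,2]])
    = 0·(-2·2 - 0·2) - 3·(1·2 - 0·0) + -2·(1·2 - -2·0)
    = 0·-4 - 3·2 + -2·2
    = 0 + -6 + -4 = -10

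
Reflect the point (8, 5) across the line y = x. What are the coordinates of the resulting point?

Reflection across line y = x: (8, 5) → (5, 8)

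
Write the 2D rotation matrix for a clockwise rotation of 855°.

Rotation matrix formula: [[cos θ, -sin θ], [sin θ, cos θ]]
A clockwise rotation by 855° is equivalent to a counterclockwise rotation by -855°.
For θ = -855°:
cos(-855°) = -√2/2
sin(-855°) = -√2/2
Result: [[-√2/2, √2/2], [-√2/2, -√2/2]]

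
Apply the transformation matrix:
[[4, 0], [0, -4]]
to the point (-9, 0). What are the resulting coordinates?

Matrix multiplication:
[[4, 0], [0, -4]] × [-9, 0]ᵀ
= [(4)(-9) + (0)(0), (0)(-9) + (-4)(0)]ᵀ
= [-36, 0]ᵀ
Result: (-36, 0)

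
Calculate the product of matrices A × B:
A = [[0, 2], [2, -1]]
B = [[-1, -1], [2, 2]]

Matrix multiplication:
C[0][0] = 0×-1 + 2×2 = 4
C[0][1] = 0×-1 + 2×2 = 4
C[1][0] = 2×-1 + -1×2 = -4
C[1][1] = 2×-1 + -1×2 = -4
Result: [[4, 4], [-4, -4]]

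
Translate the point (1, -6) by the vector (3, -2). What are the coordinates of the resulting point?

Translation by (3, -2) (homogeneous matrix [[1, 0, 3], [0, 1, -2], [0, 0, 1]]):
x' = 1 + 3 = 4
y' = -6 + -2 = -8
Result: (4, -8)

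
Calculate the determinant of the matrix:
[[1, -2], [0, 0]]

For a 2×2 matrix [[a, b], [c, d]], det = ad - bc
det = (1)(0) - (-2)(0) = 0 - 0 = 0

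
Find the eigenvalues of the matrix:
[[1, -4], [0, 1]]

Characteristic equation: det(A - λI) = 0
λ² - (trace)λ + (det) = 0
trace = 1 + 1 = 2, det = (1)(1) - (-4)(0) = 1
λ² - (2)λ + (1) = 0
λ = (2 ± √((2)² - 4·(1))) / 2 = (2 ± √0) / 2
Solving: λ = 1, 1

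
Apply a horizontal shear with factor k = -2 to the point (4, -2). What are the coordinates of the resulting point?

Shear matrix for horizontal shear with factor k = -2:
[[1, -2], [0, 1]]
Result: (4, -2) → (8, -2)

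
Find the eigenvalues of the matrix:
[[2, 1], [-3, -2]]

Characteristic equation: det(A - λI) = 0
λ² - (trace)λ + (det) = 0
trace = 2 + -2 = 0, det = (2)(-2) - (1)(-3) = -1
λ² - (0)λ + (-1) = 0
λ = (0 ± √((0)² - 4·(-1))) / 2 = (0 ± √4) / 2
Solving: λ = -1, 1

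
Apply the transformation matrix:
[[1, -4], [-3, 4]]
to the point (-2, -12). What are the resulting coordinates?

Matrix multiplication:
[[1, -4], [-3, 4]] × [-2, -12]ᵀ
= [(1)(-2) + (-4)(-12), (-3)(-2) + (4)(-12)]ᵀ
= [46, -42]ᵀ
Result: (46, -42)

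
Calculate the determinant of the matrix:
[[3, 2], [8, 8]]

For a 2×2 matrix [[a, b], [c, d]], det = ad - bc
det = (3)(8) - (2)(8) = 24 - 16 = 8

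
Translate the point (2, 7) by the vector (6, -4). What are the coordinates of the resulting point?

Translation by (6, -4) (homogeneous matrix [[1, 0, 6], [0, 1, -4], [0, 0, 1]]):
x' = 2 + 6 = 8
y' = 7 + -4 = 3
Result: (8, 3)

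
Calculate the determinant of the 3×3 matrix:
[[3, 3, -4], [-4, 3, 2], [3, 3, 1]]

Expansion along first row:
det = 3·det([[3,2],[3,1]]) - 3·det([[-4,2],[3,1]]) + -4·det([[-4,3],[3,3]])
    = 3·(3·1 - 2·3) - 3·(-4·1 - 2·3) + -4·(-4·3 - 3·3)
    = 3·-3 - 3·-10 + -4·-21
    = -9 + 30 + 84 = 105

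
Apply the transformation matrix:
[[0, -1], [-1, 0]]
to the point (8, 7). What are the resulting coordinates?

Matrix multiplication:
[[0, -1], [-1, 0]] × [8, 7]ᵀ
= [(0)(8) + (-1)(7), (-1)(8) + (0)(7)]ᵀ
= [-7, -8]ᵀ
Result: (-7, -8)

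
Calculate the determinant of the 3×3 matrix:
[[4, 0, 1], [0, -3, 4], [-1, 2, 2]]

Expansion along first row:
det = 4·det([[-3,4],[2,2]]) - 0·det([[0,4],[-1,2]]) + 1·det([[0,-3],[-1,2]])
    = 4·(-3·2 - 4·2) - 0·(0·2 - 4·-1) + 1·(0·2 - -3·-1)
    = 4·-14 - 0·4 + 1·-3
    = -56 + 0 + -3 = -59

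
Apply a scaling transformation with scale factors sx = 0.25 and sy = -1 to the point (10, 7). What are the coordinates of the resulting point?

Scaling matrix:
[[0.25, 0], [0, -1]]
Result: (10 × 0.25, 7 × -1) = (2.5, -7)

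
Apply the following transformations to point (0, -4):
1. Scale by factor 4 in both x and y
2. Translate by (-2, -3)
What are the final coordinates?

Step 1: Scale (0, -4) by 4 → (0, -16)
Step 2: Translate by (-2, -3) → (-2, -19)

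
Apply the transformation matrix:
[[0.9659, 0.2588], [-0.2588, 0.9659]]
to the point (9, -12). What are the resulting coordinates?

Matrix multiplication:
[[0.9659, 0.2588], [-0.2588, 0.9659]] × [9, -12]ᵀ
= [(0.9659)(9) + (0.2588)(-12), (-0.2588)(9) + (0.9659)(-12)]ᵀ
= [5.5875, -13.9200]ᵀ
Result: (5.5875, -13.9200)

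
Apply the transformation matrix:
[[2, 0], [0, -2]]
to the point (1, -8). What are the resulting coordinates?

Matrix multiplication:
[[2, 0], [0, -2]] × [1, -8]ᵀ
= [(2)(1) + (0)(-8), (0)(1) + (-2)(-8)]ᵀ
= [2, 16]ᵀ
Result: (2, 16)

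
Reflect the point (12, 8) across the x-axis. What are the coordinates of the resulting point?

Reflection across x-axis: (12, 8) → (12, -8)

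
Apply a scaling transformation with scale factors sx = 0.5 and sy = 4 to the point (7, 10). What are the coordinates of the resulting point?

Scaling matrix:
[[0.50, 0], [0, 4]]
Result: (7 × 0.5, 10 × 4) = (3.5, 40)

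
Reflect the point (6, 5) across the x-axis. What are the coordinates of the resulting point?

Reflection across x-axis: (6, 5) → (6, -5)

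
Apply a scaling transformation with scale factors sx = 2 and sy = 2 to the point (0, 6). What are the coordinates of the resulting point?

Scaling matrix:
[[2, 0], [0, 2]]
Result: (0 × 2, 6 × 2) = (0, 12)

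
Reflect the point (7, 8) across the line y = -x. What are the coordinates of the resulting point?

Reflection across line y = -x: (7, 8) → (-8, -7)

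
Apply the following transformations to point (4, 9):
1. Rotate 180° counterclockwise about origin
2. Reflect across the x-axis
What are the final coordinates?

Step 1: Rotate 180° → (-4, -9)
Step 2: Reflect across x-axis → (-4, 9)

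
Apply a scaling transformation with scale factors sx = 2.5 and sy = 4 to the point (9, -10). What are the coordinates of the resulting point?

Scaling matrix:
[[2.50, 0], [0, 4]]
Result: (9 × 2.5, -10 × 4) = (22.5, -40)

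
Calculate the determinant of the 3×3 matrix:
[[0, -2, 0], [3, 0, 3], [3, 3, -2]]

Expansion along first row:
det = 0·det([[0,3],[3,-2]]) - -2·det([[3,3],[3,-2]]) + 0·det([[3,0],[3,3]])
    = 0·(0·-2 - 3·3) - -2·(3·-2 - 3·3) + 0·(3·3 - 0·3)
    = 0·-9 - -2·-15 + 0·9
    = 0 + -30 + 0 = -30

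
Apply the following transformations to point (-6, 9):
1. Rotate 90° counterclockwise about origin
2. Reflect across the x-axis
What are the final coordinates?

Step 1: Rotate 90° → (-9, -6)
Step 2: Reflect across x-axis → (-9, 6)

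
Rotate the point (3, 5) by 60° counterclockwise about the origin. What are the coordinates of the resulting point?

Rotation matrix for 60°: [[cos 60°, -sin 60°], [sin 60°, cos 60°]] ≈ [[0.500000, -0.866025], [0.866025, 0.500000]]
[[0.500000, -0.866025], [0.866025, 0.500000]] × [3, 5]ᵀ ≈ [-2.8301, 5.0981]ᵀ
Result: (-2.8301, 5.0981)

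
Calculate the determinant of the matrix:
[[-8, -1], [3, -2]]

For a 2×2 matrix [[a, b], [c, d]], det = ad - bc
det = (-8)(-2) - (-1)(3) = 16 - -3 = 19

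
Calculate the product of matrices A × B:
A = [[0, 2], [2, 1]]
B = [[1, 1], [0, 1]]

Matrix multiplication:
C[0][0] = 0×1 + 2×0 = 0
C[0][1] = 0×1 + 2×1 = 2
C[1][0] = 2×1 + 1×0 = 2
C[1][1] = 2×1 + 1×1 = 3
Result: [[0, 2], [2, 3]]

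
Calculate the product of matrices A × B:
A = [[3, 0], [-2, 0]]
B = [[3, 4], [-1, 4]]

Matrix multiplication:
C[0][0] = 3×3 + 0×-1 = 9
C[0][1] = 3×4 + 0×4 = 12
C[1][0] = -2×3 + 0×-1 = -6
C[1][1] = -2×4 + 0×4 = -8
Result: [[9, 12], [-6, -8]]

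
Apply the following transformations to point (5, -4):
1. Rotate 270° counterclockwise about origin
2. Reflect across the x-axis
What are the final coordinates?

Step 1: Rotate 270° → (-4, -5)
Step 2: Reflect across x-axis → (-4, 5)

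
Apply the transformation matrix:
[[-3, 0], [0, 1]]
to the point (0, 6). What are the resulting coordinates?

Matrix multiplication:
[[-3, 0], [0, 1]] × [0, 6]ᵀ
= [(-3)(0) + (0)(6), (0)(0) + (1)(6)]ᵀ
= [0, 6]ᵀ
Result: (0, 6)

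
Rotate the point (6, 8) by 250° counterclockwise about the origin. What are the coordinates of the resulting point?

Rotation matrix for 250°: [[cos 250°, -sin 250°], [sin 250°, cos 250°]] ≈ [[-0.342020, 0.939693], [-0.939693, -0.342020]]
[[-0.342020, 0.939693], [-0.939693, -0.342020]] × [6, 8]ᵀ ≈ [5.4654, -8.3743]ᵀ
Result: (5.4654, -8.3743)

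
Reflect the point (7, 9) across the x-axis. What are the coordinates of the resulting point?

Reflection across x-axis: (7, 9) → (7, -9)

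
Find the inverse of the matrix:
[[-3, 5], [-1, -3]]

For [[a,b],[c,d]], inverse = (1/det)·[[d,-b],[-c,a]]
det = (-3)(-3) - (5)(-1) = 9 - -5 = 14
Inverse = (1/14)·[[-3, -5], [1, -3]]
= [[-3/14, -5/14], [1/14, -3/14]]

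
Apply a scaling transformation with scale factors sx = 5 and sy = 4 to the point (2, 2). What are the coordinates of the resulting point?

Scaling matrix:
[[5, 0], [0, 4]]
Result: (2 × 5, 2 × 4) = (10, 8)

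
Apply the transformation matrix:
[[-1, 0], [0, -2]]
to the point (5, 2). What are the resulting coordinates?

Matrix multiplication:
[[-1, 0], [0, -2]] × [5, 2]ᵀ
= [(-1)(5) + (0)(2), (0)(5) + (-2)(2)]ᵀ
= [-5, -4]ᵀ
Result: (-5, -4)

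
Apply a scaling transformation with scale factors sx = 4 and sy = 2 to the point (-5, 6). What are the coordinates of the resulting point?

Scaling matrix:
[[4, 0], [0, 2]]
Result: (-5 × 4, 6 × 2) = (-20, 12)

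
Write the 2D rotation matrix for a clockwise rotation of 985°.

Rotation matrix formula: [[cos θ, -sin θ], [sin θ, cos θ]]
A clockwise rotation by 985° is equivalent to a counterclockwise rotation by -985°.
For θ = -985°:
cos(-985°) = -0.0872
sin(-985°) = 0.9962
Result: [[-0.0872, -0.9962], [0.9962, -0.0872]]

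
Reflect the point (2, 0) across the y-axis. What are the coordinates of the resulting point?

Reflection across y-axis: (2, 0) → (-2, 0)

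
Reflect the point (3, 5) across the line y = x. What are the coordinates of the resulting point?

Reflection across line y = x: (3, 5) → (5, 3)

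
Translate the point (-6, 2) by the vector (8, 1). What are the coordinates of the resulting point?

Translation by (8, 1) (homogeneous matrix [[1, 0, 8], [0, 1, 1], [0, 0, 1]]):
x' = -6 + 8 = 2
y' = 2 + 1 = 3
Result: (2, 3)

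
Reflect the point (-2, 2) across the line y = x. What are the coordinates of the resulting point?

Reflection across line y = x: (-2, 2) → (2, -2)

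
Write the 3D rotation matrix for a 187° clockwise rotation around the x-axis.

Rotation matrix for clockwise 187° around x-axis:
A clockwise rotation by 187° is a counterclockwise rotation by -187°.
cos(-187°) = -0.9925, sin(-187°) = 0.1219
Result: [[1, 0, 0], [0, -0.9925, -0.1219], [0, 0.1219, -0.9925]]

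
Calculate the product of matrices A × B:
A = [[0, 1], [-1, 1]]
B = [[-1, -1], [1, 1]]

Matrix multiplication:
C[0][0] = 0×-1 + 1×1 = 1
C[0][1] = 0×-1 + 1×1 = 1
C[1][0] = -1×-1 + 1×1 = 2
C[1][1] = -1×-1 + 1×1 = 2
Result: [[1, 1], [2, 2]]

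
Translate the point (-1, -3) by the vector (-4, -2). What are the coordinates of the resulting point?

Translation by (-4, -2) (homogeneous matrix [[1, 0, -4], [0, 1, -2], [0, 0, 1]]):
x' = -1 + -4 = -5
y' = -3 + -2 = -5
Result: (-5, -5)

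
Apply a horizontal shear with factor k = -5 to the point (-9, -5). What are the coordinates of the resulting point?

Shear matrix for horizontal shear with factor k = -5:
[[1, -5], [0, 1]]
Result: (-9, -5) → (16, -5)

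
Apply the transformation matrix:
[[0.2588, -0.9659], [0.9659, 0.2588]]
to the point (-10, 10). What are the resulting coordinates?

Matrix multiplication:
[[0.2588, -0.9659], [0.9659, 0.2588]] × [-10, 10]ᵀ
= [(0.2588)(-10) + (-0.9659)(10), (0.9659)(-10) + (0.2588)(10)]ᵀ
= [-12.2470, -7.0710]ᵀ
Result: (-12.2470, -7.0710)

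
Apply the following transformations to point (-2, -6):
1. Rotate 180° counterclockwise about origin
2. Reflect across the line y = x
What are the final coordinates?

Step 1: Rotate 180° → (2, 6)
Step 2: Reflect across line y = x → (6, 2)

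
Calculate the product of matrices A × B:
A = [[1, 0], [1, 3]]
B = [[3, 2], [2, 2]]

Matrix multiplication:
C[0][0] = 1×3 + 0×2 = 3
C[0][1] = 1×2 + 0×2 = 2
C[1][0] = 1×3 + 3×2 = 9
C[1][1] = 1×2 + 3×2 = 8
Result: [[3, 2], [9, 8]]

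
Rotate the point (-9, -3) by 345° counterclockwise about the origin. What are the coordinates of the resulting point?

Rotation matrix for 345°: [[cos 345°, -sin 345°], [sin 345°, cos 345°]] ≈ [[0.965926, 0.258819], [-0.258819, 0.965926]]
[[0.965926, 0.258819], [-0.258819, 0.965926]] × [-9, -3]ᵀ ≈ [-9.4698, -0.5684]ᵀ
Result: (-9.4698, -0.5684)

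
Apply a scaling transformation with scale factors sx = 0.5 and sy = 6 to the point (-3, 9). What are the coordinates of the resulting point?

Scaling matrix:
[[0.50, 0], [0, 6]]
Result: (-3 × 0.5, 9 × 6) = (-1.5, 54)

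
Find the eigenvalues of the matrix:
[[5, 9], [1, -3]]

Characteristic equation: det(A - λI) = 0
λ² - (trace)λ + (det) = 0
trace = 5 + -3 = 2, det = (5)(-3) - (9)(1) = -24
λ² - (2)λ + (-24) = 0
λ = (2 ± √((2)² - 4·(-24))) / 2 = (2 ± √100) / 2
Solving: λ = -4, 6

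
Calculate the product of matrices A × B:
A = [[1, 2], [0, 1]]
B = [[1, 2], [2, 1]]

Matrix multiplication:
C[0][0] = 1×1 + 2×2 = 5
C[0][1] = 1×2 + 2×1 = 4
C[1][0] = 0×1 + 1×2 = 2
C[1][1] = 0×2 + 1×1 = 1
Result: [[5, 4], [2, 1]]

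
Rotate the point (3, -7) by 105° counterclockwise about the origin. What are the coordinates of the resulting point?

Rotation matrix for 105°: [[cos 105°, -sin 105°], [sin 105°, cos 105°]] ≈ [[-0.258819, -0.965926], [0.965926, -0.258819]]
[[-0.258819, -0.965926], [0.965926, -0.258819]] × [3, -7]ᵀ ≈ [5.9850, 4.7095]ᵀ
Result: (5.9850, 4.7095)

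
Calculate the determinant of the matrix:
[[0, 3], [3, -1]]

For a 2×2 matrix [[a, b], [c, d]], det = ad - bc
det = (0)(-1) - (3)(3) = 0 - 9 = -9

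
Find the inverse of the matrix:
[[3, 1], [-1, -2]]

For [[a,b],[c,d]], inverse = (1/det)·[[d,-b],[-c,a]]
det = (3)(-2) - (1)(-1) = -6 - -1 = -5
Inverse = (1/-5)·[[-2, -1], [1, 3]]
= [[2/5, 1/5], [-1/5, -3/5]]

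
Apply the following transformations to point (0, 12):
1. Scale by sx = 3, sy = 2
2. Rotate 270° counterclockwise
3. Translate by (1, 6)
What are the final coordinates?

Step 1: Scale → (0, 24)
Step 2: Rotate 270° → (24, 0)
Step 3: Translate → (25, 6)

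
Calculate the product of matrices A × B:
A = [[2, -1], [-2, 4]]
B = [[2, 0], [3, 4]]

Matrix multiplication:
C[0][0] = 2×2 + -1×3 = 1
C[0][1] = 2×0 + -1×4 = -4
C[1][0] = -2×2 + 4×3 = 8
C[1][1] = -2×0 + 4×4 = 16
Result: [[1, -4], [8, 16]]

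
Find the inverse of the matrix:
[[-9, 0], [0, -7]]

For [[a,b],[c,d]], inverse = (1/det)·[[d,-b],[-c,a]]
det = (-9)(-7) - (0)(0) = 63 - 0 = 63
Inverse = (1/63)·[[-7, 0], [0, -9]]
= [[-1/9, 0], [0, -1/7]]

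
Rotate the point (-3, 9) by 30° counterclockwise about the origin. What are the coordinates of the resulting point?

Rotation matrix for 30°: [[cos 30°, -sin 30°], [sin 30°, cos 30°]] ≈ [[0.866025, -0.500000], [0.500000, 0.866025]]
[[0.866025, -0.500000], [0.500000, 0.866025]] × [-3, 9]ᵀ ≈ [-7.0981, 6.2942]ᵀ
Result: (-7.0981, 6.2942)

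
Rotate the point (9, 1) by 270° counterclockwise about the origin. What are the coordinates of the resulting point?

Rotation matrix for 270°: [[cos 270°, -sin 270°], [sin 270°, cos 270°]] = [[0, 1], [-1, 0]]
[[0, 1], [-1, 0]] × [9, 1]ᵀ = [1, -9]ᵀ
Result: (1, -9)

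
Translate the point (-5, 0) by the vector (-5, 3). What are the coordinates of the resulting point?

Translation by (-5, 3) (homogeneous matrix [[1, 0, -5], [0, 1, 3], [0, 0, 1]]):
x' = -5 + -5 = -10
y' = 0 + 3 = 3
Result: (-10, 3)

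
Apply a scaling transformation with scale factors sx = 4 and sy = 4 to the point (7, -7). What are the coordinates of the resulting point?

Scaling matrix:
[[4, 0], [0, 4]]
Result: (7 × 4, -7 × 4) = (28, -28)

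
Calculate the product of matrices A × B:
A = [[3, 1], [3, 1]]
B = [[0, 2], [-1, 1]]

Matrix multiplication:
C[0][0] = 3×0 + 1×-1 = -1
C[0][1] = 3×2 + 1×1 = 7
C[1][0] = 3×0 + 1×-1 = -1
C[1][1] = 3×2 + 1×1 = 7
Result: [[-1, 7], [-1, 7]]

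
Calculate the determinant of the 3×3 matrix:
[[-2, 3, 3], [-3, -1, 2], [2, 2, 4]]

Expansion along first row:
det = -2·det([[-1,2],[2,4]]) - 3·det([[-3,2],[2,4]]) + 3·det([[-3,-1],[2,2]])
    = -2·(-1·4 - 2·2) - 3·(-3·4 - 2·2) + 3·(-3·2 - -1·2)
    = -2·-8 - 3·-16 + 3·-4
    = 16 + 48 + -12 = 52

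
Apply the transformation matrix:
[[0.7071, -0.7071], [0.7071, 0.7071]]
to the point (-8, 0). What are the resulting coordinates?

Matrix multiplication:
[[0.7071, -0.7071], [0.7071, 0.7071]] × [-8, 0]ᵀ
= [(0.7071)(-8) + (-0.7071)(0), (0.7071)(-8) + (0.7071)(0)]ᵀ
= [-5.6568, -5.6568]ᵀ
Result: (-5.6568, -5.6568)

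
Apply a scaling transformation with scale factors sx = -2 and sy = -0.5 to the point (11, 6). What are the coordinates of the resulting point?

Scaling matrix:
[[-2, 0], [0, -0.50]]
Result: (11 × -2, 6 × -0.5) = (-22, -3)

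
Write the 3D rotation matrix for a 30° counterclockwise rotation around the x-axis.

Rotation matrix for counterclockwise 30° around x-axis:
cos(30°) = √3/2, sin(30°) = 1/2
Result: [[1, 0, 0], [0, √3/2, -1/2], [0, 1/2, √3/2]]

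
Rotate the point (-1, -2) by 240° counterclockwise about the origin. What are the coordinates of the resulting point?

Rotation matrix for 240°: [[cos 240°, -sin 240°], [sin 240°, cos 240°]] ≈ [[-0.500000, 0.866025], [-0.866025, -0.500000]]
[[-0.500000, 0.866025], [-0.866025, -0.500000]] × [-1, -2]ᵀ ≈ [-1.2321, 1.8660]ᵀ
Result: (-1.2321, 1.8660)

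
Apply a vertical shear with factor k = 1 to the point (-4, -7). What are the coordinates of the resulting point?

Shear matrix for vertical shear with factor k = 1:
[[1, 0], [1, 1]]
Result: (-4, -7) → (-4, -11)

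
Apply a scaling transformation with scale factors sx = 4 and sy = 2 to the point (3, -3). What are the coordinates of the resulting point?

Scaling matrix:
[[4, 0], [0, 2]]
Result: (3 × 4, -3 × 2) = (12, -6)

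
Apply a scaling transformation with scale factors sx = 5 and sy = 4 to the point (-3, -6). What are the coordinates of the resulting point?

Scaling matrix:
[[5, 0], [0, 4]]
Result: (-3 × 5, -6 × 4) = (-15, -24)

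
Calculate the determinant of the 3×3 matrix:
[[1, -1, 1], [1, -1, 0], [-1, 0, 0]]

Expansion along first row:
det = 1·det([[-1,0],[0,0]]) - -1·det([[1,0],[-1,0]]) + 1·det([[1,-1],[-1,0]])
    = 1·(-1·0 - 0·0) - -1·(1·0 - 0·-1) + 1·(1·0 - -1·-1)
    = 1·0 - -1·0 + 1·-1
    = 0 + 0 + -1 = -1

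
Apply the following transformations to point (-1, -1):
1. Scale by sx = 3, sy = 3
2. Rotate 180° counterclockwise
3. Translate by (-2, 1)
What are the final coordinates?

Step 1: Scale → (-3, -3)
Step 2: Rotate 180° → (3, 3)
Step 3: Translate → (1, 4)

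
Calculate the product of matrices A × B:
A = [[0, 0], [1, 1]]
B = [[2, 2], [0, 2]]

Matrix multiplication:
C[0][0] = 0×2 + 0×0 = 0
C[0][1] = 0×2 + 0×2 = 0
C[1][0] = 1×2 + 1×0 = 2
C[1][1] = 1×2 + 1×2 = 4
Result: [[0, 0], [2, 4]]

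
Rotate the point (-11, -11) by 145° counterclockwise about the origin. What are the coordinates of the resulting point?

Rotation matrix for 145°: [[cos 145°, -sin 145°], [sin 145°, cos 145°]] ≈ [[-0.819152, -0.573576], [0.573576, -0.819152]]
[[-0.819152, -0.573576], [0.573576, -0.819152]] × [-11, -11]ᵀ ≈ [15.3200, 2.7013]ᵀ
Result: (15.3200, 2.7013)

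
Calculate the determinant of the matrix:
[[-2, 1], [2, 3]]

For a 2×2 matrix [[a, b], [c, d]], det = ad - bc
det = (-2)(3) - (1)(2) = -6 - 2 = -8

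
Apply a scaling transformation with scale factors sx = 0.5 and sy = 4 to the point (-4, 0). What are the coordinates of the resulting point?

Scaling matrix:
[[0.50, 0], [0, 4]]
Result: (-4 × 0.5, 0 × 4) = (-2, 0)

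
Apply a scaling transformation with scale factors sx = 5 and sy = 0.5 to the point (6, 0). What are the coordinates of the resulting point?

Scaling matrix:
[[5, 0], [0, 0.50]]
Result: (6 × 5, 0 × 0.5) = (30, 0)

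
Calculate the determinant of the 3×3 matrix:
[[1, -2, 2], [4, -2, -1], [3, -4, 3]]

Expansion along first row:
det = 1·det([[-2,-1],[-4,3]]) - -2·det([[4,-1],[3,3]]) + 2·det([[4,-2],[3,-4]])
    = 1·(-2·3 - -1·-4) - -2·(4·3 - -1·3) + 2·(4·-4 - -2·3)
    = 1·-10 - -2·15 + 2·-10
    = -10 + 30 + -20 = 0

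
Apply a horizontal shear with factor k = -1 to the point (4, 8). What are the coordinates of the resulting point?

Shear matrix for horizontal shear with factor k = -1:
[[1, -1], [0, 1]]
Result: (4, 8) → (-4, 8)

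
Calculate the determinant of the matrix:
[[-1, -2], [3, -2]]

For a 2×2 matrix [[a, b], [c, d]], det = ad - bc
det = (-1)(-2) - (-2)(3) = 2 - -6 = 8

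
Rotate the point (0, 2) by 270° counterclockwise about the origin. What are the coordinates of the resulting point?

Rotation matrix for 270°: [[cos 270°, -sin 270°], [sin 270°, cos 270°]] = [[0, 1], [-1, 0]]
[[0, 1], [-1, 0]] × [0, 2]ᵀ = [2, 0]ᵀ
Result: (2, 0)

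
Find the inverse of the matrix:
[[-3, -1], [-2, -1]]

For [[a,b],[c,d]], inverse = (1/det)·[[d,-b],[-c,a]]
det = (-3)(-1) - (-1)(-2) = 3 - 2 = 1
Inverse = [[-1, 1], [2, -3]]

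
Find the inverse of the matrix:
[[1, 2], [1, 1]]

For [[a,b],[c,d]], inverse = (1/det)·[[d,-b],[-c,a]]
det = (1)(1) - (2)(1) = 1 - 2 = -1
Inverse = (1/-1)·[[1, -2], [-1, 1]]
= [[-1, 2], [1, -1]]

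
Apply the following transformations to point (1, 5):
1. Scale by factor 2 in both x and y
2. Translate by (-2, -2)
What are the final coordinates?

Step 1: Scale (1, 5) by 2 → (2, 10)
Step 2: Translate by (-2, -2) → (0, 8)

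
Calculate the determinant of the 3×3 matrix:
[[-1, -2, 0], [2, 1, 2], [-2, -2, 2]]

Expansion along first row:
det = -1·det([[1,2],[-2,2]]) - -2·det([[2,2],[-2,2]]) + 0·det([[2,1],[-2,-2]])
    = -1·(1·2 - 2·-2) - -2·(2·2 - 2·-2) + 0·(2·-2 - 1·-2)
    = -1·6 - -2·8 + 0·-2
    = -6 + 16 + 0 = 10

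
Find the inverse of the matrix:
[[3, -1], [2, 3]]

For [[a,b],[c,d]], inverse = (1/det)·[[d,-b],[-c,a]]
det = (3)(3) - (-1)(2) = 9 - -2 = 11
Inverse = (1/11)·[[3, 1], [-2, 3]]
= [[3/11, 1/11], [-2/11, 3/11]]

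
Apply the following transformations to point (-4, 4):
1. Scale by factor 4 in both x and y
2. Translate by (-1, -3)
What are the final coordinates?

Step 1: Scale (-4, 4) by 4 → (-16, 16)
Step 2: Translate by (-1, -3) → (-17, 13)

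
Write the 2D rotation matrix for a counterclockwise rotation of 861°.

Rotation matrix formula: [[cos θ, -sin θ], [sin θ, cos θ]]
For θ = 861°:
cos(861°) = -0.7771
sin(861°) = 0.6293
Result: [[-0.7771, -0.6293], [0.6293, -0.7771]]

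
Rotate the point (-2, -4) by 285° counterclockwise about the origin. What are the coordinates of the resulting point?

Rotation matrix for 285°: [[cos 285°, -sin 285°], [sin 285°, cos 285°]] ≈ [[0.258819, 0.965926], [-0.965926, 0.258819]]
[[0.258819, 0.965926], [-0.965926, 0.258819]] × [-2, -4]ᵀ ≈ [-4.3813, 0.8966]ᵀ
Result: (-4.3813, 0.8966)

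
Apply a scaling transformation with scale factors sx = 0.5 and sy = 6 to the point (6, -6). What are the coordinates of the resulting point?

Scaling matrix:
[[0.50, 0], [0, 6]]
Result: (6 × 0.5, -6 × 6) = (3, -36)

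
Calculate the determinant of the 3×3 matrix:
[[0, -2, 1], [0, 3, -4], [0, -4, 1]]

Expansion along first row:
det = 0·det([[3,-4],[-4,1]]) - -2·det([[0,-4],[0,1]]) + 1·det([[0,3],[0,-4]])
    = 0·(3·1 - -4·-4) - -2·(0·1 - -4·0) + 1·(0·-4 - 3·0)
    = 0·-13 - -2·0 + 1·0
    = 0 + 0 + 0 = 0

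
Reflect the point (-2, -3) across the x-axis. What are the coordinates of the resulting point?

Reflection across x-axis: (-2, -3) → (-2, 3)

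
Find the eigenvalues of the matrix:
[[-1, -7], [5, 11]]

Characteristic equation: det(A - λI) = 0
λ² - (trace)λ + (det) = 0
trace = -1 + 11 = 10, det = (-1)(11) - (-7)(5) = 24
λ² - (10)λ + (24) = 0
λ = (10 ± √((10)² - 4·(24))) / 2 = (10 ± √4) / 2
Solving: λ = 4, 6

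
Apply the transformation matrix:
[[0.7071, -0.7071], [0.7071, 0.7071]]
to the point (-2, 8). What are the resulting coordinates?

Matrix multiplication:
[[0.7071, -0.7071], [0.7071, 0.7071]] × [-2, 8]ᵀ
= [(0.7071)(-2) + (-0.7071)(8), (0.7071)(-2) + (0.7071)(8)]ᵀ
= [-7.0710, 4.2426]ᵀ
Result: (-7.0710, 4.2426)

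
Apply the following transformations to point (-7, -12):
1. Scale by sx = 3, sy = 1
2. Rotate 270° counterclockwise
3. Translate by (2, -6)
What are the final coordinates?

Step 1: Scale → (-21, -12)
Step 2: Rotate 270° → (-12, 21)
Step 3: Translate → (-10, 15)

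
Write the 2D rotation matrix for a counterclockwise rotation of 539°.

Rotation matrix formula: [[cos θ, -sin θ], [sin θ, cos θ]]
For θ = 539°:
cos(539°) = -0.9998
sin(539°) = 0.0175
Result: [[-0.9998, -0.0175], [0.0175, -0.9998]]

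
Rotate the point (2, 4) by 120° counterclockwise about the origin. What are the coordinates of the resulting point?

Rotation matrix for 120°: [[cos 120°, -sin 120°], [sin 120°, cos 120°]] ≈ [[-0.500000, -0.866025], [0.866025, -0.500000]]
[[-0.500000, -0.866025], [0.866025, -0.500000]] × [2, 4]ᵀ ≈ [-4.4641, -0.2679]ᵀ
Result: (-4.4641, -0.2679)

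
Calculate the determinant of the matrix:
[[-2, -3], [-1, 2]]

For a 2×2 matrix [[a, b], [c, d]], det = ad - bc
det = (-2)(2) - (-3)(-1) = -4 - 3 = -7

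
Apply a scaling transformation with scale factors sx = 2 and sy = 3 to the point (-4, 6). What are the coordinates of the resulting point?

Scaling matrix:
[[2, 0], [0, 3]]
Result: (-4 × 2, 6 × 3) = (-8, 18)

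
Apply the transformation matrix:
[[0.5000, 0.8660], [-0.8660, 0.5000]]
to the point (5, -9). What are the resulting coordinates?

Matrix multiplication:
[[0.5000, 0.8660], [-0.8660, 0.5000]] × [5, -9]ᵀ
= [(0.5000)(5) + (0.8660)(-9), (-0.8660)(5) + (0.5000)(-9)]ᵀ
= [-5.2940, -8.8300]ᵀ
Result: (-5.2940, -8.8300)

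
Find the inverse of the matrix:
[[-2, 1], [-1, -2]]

For [[a,b],[c,d]], inverse = (1/det)·[[d,-b],[-c,a]]
det = (-2)(-2) - (1)(-1) = 4 - -1 = 5
Inverse = (1/5)·[[-2, -1], [1, -2]]
= [[-2/5, -1/5], [1/5, -2/5]]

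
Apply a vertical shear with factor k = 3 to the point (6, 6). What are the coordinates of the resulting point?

Shear matrix for vertical shear with factor k = 3:
[[1, 0], [3, 1]]
Result: (6, 6) → (6, 24)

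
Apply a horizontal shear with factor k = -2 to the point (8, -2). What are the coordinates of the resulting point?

Shear matrix for horizontal shear with factor k = -2:
[[1, -2], [0, 1]]
Result: (8, -2) → (12, -2)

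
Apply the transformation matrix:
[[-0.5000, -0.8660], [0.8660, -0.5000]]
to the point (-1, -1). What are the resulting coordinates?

Matrix multiplication:
[[-0.5000, -0.8660], [0.8660, -0.5000]] × [-1, -1]ᵀ
= [(-0.5000)(-1) + (-0.8660)(-1), (0.8660)(-1) + (-0.5000)(-1)]ᵀ
= [1.3660, -0.3660]ᵀ
Result: (1.3660, -0.3660)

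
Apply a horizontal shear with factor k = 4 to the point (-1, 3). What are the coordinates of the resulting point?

Shear matrix for horizontal shear with factor k = 4:
[[1, 4], [0, 1]]
Result: (-1, 3) → (11, 3)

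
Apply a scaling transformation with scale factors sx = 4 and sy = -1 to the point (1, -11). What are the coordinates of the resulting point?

Scaling matrix:
[[4, 0], [0, -1]]
Result: (1 × 4, -11 × -1) = (4, 11)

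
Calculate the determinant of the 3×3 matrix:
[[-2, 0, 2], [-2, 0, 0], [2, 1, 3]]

Expansion along first row:
det = -2·det([[0,0],[1,3]]) - 0·det([[-2,0],[2,3]]) + 2·det([[-2,0],[2,1]])
    = -2·(0·3 - 0·1) - 0·(-2·3 - 0·2) + 2·(-2·1 - 0·2)
    = -2·0 - 0·-6 + 2·-2
    = 0 + 0 + -4 = -4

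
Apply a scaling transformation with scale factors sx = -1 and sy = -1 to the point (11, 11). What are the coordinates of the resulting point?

Scaling matrix:
[[-1, 0], [0, -1]]
Result: (11 × -1, 11 × -1) = (-11, -11)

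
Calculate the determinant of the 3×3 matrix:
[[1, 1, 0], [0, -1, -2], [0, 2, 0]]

Expansion along first row:
det = 1·det([[-1,-2],[2,0]]) - 1·det([[0,-2],[0,0]]) + 0·det([[0,-1],[0,2]])
    = 1·(-1·0 - -2·2) - 1·(0·0 - -2·0) + 0·(0·2 - -1·0)
    = 1·4 - 1·0 + 0·0
    = 4 + 0 + 0 = 4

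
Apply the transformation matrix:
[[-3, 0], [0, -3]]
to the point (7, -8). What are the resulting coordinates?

Matrix multiplication:
[[-3, 0], [0, -3]] × [7, -8]ᵀ
= [(-3)(7) + (0)(-8), (0)(7) + (-3)(-8)]ᵀ
= [-21, 24]ᵀ
Result: (-21, 24)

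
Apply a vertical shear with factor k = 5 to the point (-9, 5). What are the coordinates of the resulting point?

Shear matrix for vertical shear with factor k = 5:
[[1, 0], [5, 1]]
Result: (-9, 5) → (-9, -40)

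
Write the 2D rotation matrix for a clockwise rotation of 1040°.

Rotation matrix formula: [[cos θ, -sin θ], [sin θ, cos θ]]
A clockwise rotation by 1040° is equivalent to a counterclockwise rotation by -1040°.
For θ = -1040°:
cos(-1040°) = 0.7660
sin(-1040°) = 0.6428
Result: [[0.7660, -0.6428], [0.6428, 0.7660]]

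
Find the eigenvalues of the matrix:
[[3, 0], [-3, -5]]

Characteristic equation: det(A - λI) = 0
λ² - (trace)λ + (det) = 0
trace = 3 + -5 = -2, det = (3)(-5) - (0)(-3) = -15
λ² - (-2)λ + (-15) = 0
λ = (-2 ± √((-2)² - 4·(-15))) / 2 = (-2 ± √64) / 2
Solving: λ = -5, 3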